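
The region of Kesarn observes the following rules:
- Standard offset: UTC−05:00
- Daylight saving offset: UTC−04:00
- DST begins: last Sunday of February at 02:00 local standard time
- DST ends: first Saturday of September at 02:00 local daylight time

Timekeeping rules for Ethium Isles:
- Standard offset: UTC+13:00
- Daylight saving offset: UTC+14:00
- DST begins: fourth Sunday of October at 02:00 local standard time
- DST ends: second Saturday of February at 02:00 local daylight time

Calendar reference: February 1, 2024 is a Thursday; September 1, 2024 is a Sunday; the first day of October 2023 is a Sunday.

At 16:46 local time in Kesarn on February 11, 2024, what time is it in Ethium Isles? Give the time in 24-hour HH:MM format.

10:46

1 February 2024 is a Thursday, so Sundays fall on 4, 11, 18, 25; the last is February 25.
1 September 2024 is a Sunday, so the first Saturday is September 7.
February 11, 2024 does not fall between 25 February and 7 September, so daylight saving is not in effect and Kesarn is at UTC−05:00.
16:46 Kesarn + 5h = 21:46 UTC.
1 October 2023 is a Sunday, so the first Sunday is October 1 and the fourth is October 22.
1 February 2024 is a Thursday, so the first Saturday is February 3 and the second is February 10.
At the standard offset (UTC+13:00), 21:46 UTC + 13h = 10:46 Ethium Isles standard time (rolling into the next day, 12 February 2024).
The standard-time date in Ethium Isles, February 12, 2024, is outside the daylight-saving period (22 October 2023 – 10 February 2024), so Ethium Isles is on standard time, UTC+13:00.
21:46 UTC + 13h = 10:46 Ethium Isles (rolling into the next day, 12 February 2024).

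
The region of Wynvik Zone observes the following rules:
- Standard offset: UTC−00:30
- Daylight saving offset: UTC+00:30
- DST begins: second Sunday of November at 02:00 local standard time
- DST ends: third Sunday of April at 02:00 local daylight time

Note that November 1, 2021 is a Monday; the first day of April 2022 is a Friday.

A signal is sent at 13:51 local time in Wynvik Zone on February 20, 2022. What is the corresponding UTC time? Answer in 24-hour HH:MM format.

13:21

1 November 2021 is a Monday, so the first Sunday is November 7 and the second is November 14.
1 April 2022 is a Friday, so the first Sunday is April 3 and the third is April 17.
Daylight saving runs 14 November 2021 – 17 April 2022; February 20, 2022 is inside that window, so Wynvik Zone is at UTC+00:30.
13:51 local − 0h30m = 13:21 UTC.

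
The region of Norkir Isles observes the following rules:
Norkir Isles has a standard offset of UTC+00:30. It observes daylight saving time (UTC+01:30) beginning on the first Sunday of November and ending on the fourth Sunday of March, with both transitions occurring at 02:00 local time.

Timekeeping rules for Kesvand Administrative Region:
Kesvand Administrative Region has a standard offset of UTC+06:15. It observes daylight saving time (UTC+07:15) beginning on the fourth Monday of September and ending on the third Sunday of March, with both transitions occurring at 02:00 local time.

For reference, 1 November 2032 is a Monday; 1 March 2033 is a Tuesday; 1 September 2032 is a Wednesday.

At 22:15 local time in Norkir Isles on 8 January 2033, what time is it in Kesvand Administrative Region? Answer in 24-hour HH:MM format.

1 November 2032 is a Monday, so the first Sunday is November 7.
1 March 2033 is a Tuesday, so the first Sunday is March 6 and the fourth is March 27.
8 January 2033 lies within the daylight-saving period (7 November 2032 – 27 March 2033), so Norkir Isles is on daylight time, UTC+01:30.
22:15 Norkir Isles − 1h30m = 20:45 UTC.
1 September 2032 is a Wednesday, so the first Monday is September 6 and the fourth is September 27.
1 March 2033 is a Tuesday, so the first Sunday is March 6 and the third is March 20.
At the standard offset (UTC+06:15), 20:45 UTC + 6h15m = 03:00 Kesvand Administrative Region standard time (rolling into the next day, 9 January 2033).
The standard-time date in Kesvand Administrative Region, 9 January 2033, lies within the daylight-saving period (27 September 2032 – 20 March 2033), so Kesvand Administrative Region is on daylight time, UTC+07:15.
20:45 UTC + 7h15m = 04:00 Kesvand Administrative Region (rolling into the next day, 9 January 2033).

04:00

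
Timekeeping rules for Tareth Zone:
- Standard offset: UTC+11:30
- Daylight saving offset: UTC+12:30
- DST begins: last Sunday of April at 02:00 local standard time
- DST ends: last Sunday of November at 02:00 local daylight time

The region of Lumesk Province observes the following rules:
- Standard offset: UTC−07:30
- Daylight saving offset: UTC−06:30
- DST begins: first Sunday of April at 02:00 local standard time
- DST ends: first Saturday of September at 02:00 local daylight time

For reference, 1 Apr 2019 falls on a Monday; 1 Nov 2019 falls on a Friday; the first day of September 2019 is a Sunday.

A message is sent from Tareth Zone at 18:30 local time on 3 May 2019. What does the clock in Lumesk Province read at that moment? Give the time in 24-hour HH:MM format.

23:30

1 April 2019 is a Monday, so Sundays fall on 7, 14, 21, 28; the last is April 28.
1 November 2019 is a Friday, so Sundays fall on 3, 10, 17, 24; the last is November 24.
Daylight saving runs 28 April – 24 November; 3 May 2019 is inside that window, so Tareth Zone is at UTC+12:30.
18:30 Tareth Zone − 12h30m = 06:00 UTC.
1 April 2019 is a Monday, so the first Sunday is April 7.
1 September 2019 is a Sunday, so the first Saturday is September 7.
At the standard offset (UTC−07:30), 06:00 UTC − 7h30m = 22:30 Lumesk Province standard time (rolling into the previous day, 2 May 2019).
Daylight saving runs 7 April – 7 September; the standard-time date in Lumesk Province, 2 May 2019, is inside that window, so Lumesk Province is at UTC−06:30.
06:00 UTC − 6h30m = 23:30 Lumesk Province (rolling into the previous day, 2 May 2019).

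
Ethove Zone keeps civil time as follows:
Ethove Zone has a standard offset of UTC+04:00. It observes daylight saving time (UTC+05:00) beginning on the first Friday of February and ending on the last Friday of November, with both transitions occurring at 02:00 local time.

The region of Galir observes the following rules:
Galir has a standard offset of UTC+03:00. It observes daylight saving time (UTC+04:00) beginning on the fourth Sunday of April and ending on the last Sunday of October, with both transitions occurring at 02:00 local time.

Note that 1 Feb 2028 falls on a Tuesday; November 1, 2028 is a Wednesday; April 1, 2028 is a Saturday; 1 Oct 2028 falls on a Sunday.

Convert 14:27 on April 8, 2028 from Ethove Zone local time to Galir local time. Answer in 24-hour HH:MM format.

12:27

1 February 2028 is a Tuesday, so the first Friday is February 4.
1 November 2028 is a Wednesday, so Fridays fall on 3, 10, 17, 24; the last is November 24.
April 8, 2028 lies within the daylight-saving period (4 February – 24 November), so Ethove Zone is on daylight time, UTC+05:00.
14:27 Ethove Zone − 5h = 09:27 UTC.
1 April 2028 is a Saturday, so the first Sunday is April 2 and the fourth is April 23.
1 October 2028 is a Sunday, so Sundays fall on 1, 8, 15, 22, 29; the last is October 29.
At the standard offset (UTC+03:00), 09:27 UTC + 3h = 12:27 Galir standard time.
The standard-time date in Galir, April 8, 2028, is outside the daylight-saving period (23 April – 29 October), so Galir is on standard time, UTC+03:00.
09:27 UTC + 3h = 12:27 Galir.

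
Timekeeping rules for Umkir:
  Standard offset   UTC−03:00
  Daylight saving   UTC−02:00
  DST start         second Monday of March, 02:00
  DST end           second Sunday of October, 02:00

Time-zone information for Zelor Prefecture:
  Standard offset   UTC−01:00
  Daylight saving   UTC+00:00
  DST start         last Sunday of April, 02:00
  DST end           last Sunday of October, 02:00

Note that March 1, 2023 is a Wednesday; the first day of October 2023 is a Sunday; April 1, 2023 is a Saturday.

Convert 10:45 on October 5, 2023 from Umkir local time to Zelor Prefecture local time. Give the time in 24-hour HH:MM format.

12:45

1 March 2023 is a Wednesday, so the first Monday is March 6 and the second is March 13.
1 October 2023 is a Sunday, so the first Sunday is October 1 and the second is October 8.
October 5, 2023 falls between 13 March and 8 October, so daylight saving is in effect and Umkir is at UTC−02:00.
10:45 Umkir + 2h = 12:45 UTC.
1 April 2023 is a Saturday, so Sundays fall on 2, 9, 16, 23, 30; the last is April 30.
1 October 2023 is a Sunday, so Sundays fall on 1, 8, 15, 22, 29; the last is October 29.
At the standard offset (UTC−01:00), 12:45 UTC − 1h = 11:45 Zelor Prefecture standard time.
The standard-time date in Zelor Prefecture, October 5, 2023, falls between 30 April and 29 October, so daylight saving is in effect and Zelor Prefecture is at UTC+00:00.
12:45 UTC + 0h = 12:45 Zelor Prefecture.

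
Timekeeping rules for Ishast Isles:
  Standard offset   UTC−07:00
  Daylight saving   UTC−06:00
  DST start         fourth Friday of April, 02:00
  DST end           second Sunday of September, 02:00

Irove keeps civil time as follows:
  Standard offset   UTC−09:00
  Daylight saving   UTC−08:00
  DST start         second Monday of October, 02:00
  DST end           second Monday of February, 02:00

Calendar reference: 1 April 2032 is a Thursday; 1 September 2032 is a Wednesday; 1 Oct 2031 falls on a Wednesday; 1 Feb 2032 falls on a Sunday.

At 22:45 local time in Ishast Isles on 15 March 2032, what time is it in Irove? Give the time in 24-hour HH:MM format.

20:45

1 April 2032 is a Thursday, so the first Friday is April 2 and the fourth is April 23.
1 September 2032 is a Wednesday, so the first Sunday is September 5 and the second is September 12.
15 March 2032 does not fall between 23 April and 12 September, so daylight saving is not in effect and Ishast Isles is at UTC−07:00.
22:45 Ishast Isles + 7h = 05:45 UTC (rolling into the next day, 16 March 2032).
1 October 2031 is a Wednesday, so the first Monday is October 6 and the second is October 13.
1 February 2032 is a Sunday, so the first Monday is February 2 and the second is February 9.
At the standard offset (UTC−09:00), 05:45 UTC − 9h = 20:45 Irove standard time (rolling into the previous day, 15 March 2032).
The standard-time date in Irove, 15 March 2032, does not fall between 13 October 2031 and 9 February 2032, so daylight saving is not in effect and Irove is at UTC−09:00.
05:45 UTC − 9h = 20:45 Irove (rolling into the previous day, 15 March 2032).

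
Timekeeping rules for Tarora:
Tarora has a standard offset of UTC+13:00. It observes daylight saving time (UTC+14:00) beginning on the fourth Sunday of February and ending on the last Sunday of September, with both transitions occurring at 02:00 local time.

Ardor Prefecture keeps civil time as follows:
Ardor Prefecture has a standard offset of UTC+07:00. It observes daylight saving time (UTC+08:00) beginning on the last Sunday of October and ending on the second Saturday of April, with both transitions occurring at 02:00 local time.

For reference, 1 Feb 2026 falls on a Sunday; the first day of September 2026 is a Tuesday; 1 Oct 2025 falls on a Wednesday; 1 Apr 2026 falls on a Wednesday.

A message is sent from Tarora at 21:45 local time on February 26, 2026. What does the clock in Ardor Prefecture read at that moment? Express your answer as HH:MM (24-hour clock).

15:45

1 February 2026 is a Sunday, so the first Sunday is February 1 and the fourth is February 22.
1 September 2026 is a Tuesday, so Sundays fall on 6, 13, 20, 27; the last is September 27.
February 26, 2026 falls between 22 February and 27 September, so daylight saving is in effect and Tarora is at UTC+14:00.
21:45 Tarora − 14h = 07:45 UTC.
1 October 2025 is a Wednesday, so Sundays fall on 5, 12, 19, 26; the last is October 26.
1 April 2026 is a Wednesday, so the first Saturday is April 4 and the second is April 11.
At the standard offset (UTC+07:00), 07:45 UTC + 7h = 14:45 Ardor Prefecture standard time.
Daylight saving runs 26 October 2025 – 11 April 2026; the standard-time date in Ardor Prefecture, February 26, 2026, is inside that window, so Ardor Prefecture is at UTC+08:00.
07:45 UTC + 8h = 15:45 Ardor Prefecture.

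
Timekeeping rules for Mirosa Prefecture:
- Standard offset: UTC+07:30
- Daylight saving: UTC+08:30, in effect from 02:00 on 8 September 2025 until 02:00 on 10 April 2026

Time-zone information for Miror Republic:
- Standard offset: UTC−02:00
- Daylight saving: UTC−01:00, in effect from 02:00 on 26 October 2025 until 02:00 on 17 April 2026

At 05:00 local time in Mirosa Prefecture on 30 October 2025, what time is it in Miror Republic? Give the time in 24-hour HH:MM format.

19:30

30 October 2025 falls between 8 September 2025 and 10 April 2026, so daylight saving is in effect and Mirosa Prefecture is at UTC+08:30.
05:00 Mirosa Prefecture − 8h30m = 20:30 UTC (rolling into the previous day, 29 October 2025).
At the standard offset (UTC−02:00), 20:30 UTC − 2h = 18:30 Miror Republic standard time.
The standard-time date in Miror Republic, 29 October 2025, falls between 26 October 2025 and 17 April 2026, so daylight saving is in effect and Miror Republic is at UTC−01:00.
20:30 UTC − 1h = 19:30 Miror Republic.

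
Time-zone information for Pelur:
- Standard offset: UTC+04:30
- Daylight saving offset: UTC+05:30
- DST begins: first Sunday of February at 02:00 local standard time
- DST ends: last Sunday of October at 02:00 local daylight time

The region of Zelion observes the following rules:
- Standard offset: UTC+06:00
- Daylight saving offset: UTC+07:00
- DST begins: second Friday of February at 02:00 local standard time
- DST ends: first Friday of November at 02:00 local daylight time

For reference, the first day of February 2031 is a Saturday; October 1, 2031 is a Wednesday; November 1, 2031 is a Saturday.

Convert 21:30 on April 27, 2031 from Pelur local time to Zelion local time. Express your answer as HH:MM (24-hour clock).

1 February 2031 is a Saturday, so the first Sunday is February 2.
1 October 2031 is a Wednesday, so Sundays fall on 5, 12, 19, 26; the last is October 26.
April 27, 2031 falls between 2 February and 26 October, so daylight saving is in effect and Pelur is at UTC+05:30.
21:30 Pelur − 5h30m = 16:00 UTC.
1 February 2031 is a Saturday, so the first Friday is February 7 and the second is February 14.
1 November 2031 is a Saturday, so the first Friday is November 7.
At the standard offset (UTC+06:00), 16:00 UTC + 6h = 22:00 Zelion standard time.
Daylight saving runs 14 February – 7 November; the standard-time date in Zelion, April 27, 2031, is inside that window, so Zelion is at UTC+07:00.
16:00 UTC + 7h = 23:00 Zelion.

23:00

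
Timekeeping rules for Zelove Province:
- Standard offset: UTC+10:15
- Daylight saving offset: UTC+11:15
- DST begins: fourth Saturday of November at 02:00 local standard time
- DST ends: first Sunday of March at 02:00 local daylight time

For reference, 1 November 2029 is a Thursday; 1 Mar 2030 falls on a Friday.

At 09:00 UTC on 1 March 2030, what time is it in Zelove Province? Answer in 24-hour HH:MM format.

20:15

1 November 2029 is a Thursday, so the first Saturday is November 3 and the fourth is November 24.
1 March 2030 is a Friday, so the first Sunday is March 3.
At the standard offset (UTC+10:15), 09:00 UTC + 10h15m = 19:15 Zelove Province standard time.
Daylight saving runs 24 November 2029 – 3 March 2030; the standard-time date in Zelove Province, 1 March 2030, is inside that window, so Zelove Province is at UTC+11:15.
09:00 UTC + 11h15m = 20:15 local.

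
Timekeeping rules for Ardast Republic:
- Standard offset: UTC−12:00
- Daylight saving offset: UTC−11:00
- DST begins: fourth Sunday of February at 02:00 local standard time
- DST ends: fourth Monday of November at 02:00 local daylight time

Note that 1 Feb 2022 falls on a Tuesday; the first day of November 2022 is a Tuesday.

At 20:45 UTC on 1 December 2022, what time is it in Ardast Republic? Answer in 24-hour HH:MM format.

08:45

1 February 2022 is a Tuesday, so the first Sunday is February 6 and the fourth is February 27.
1 November 2022 is a Tuesday, so the first Monday is November 7 and the fourth is November 28.
At the standard offset (UTC−12:00), 20:45 UTC − 12h = 08:45 Ardast Republic standard time.
The standard-time date in Ardast Republic, 1 December 2022, is outside the daylight-saving period (27 February – 28 November), so Ardast Republic is on standard time, UTC−12:00.
20:45 UTC − 12h = 08:45 local.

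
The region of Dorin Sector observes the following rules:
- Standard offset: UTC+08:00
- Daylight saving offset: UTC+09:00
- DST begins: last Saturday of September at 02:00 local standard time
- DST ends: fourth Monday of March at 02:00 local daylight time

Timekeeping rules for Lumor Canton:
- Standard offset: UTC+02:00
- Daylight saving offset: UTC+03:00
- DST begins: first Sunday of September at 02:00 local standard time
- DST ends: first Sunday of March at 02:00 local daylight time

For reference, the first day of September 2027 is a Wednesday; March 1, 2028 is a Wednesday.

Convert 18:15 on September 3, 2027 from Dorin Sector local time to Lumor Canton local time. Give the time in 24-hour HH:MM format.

1 September 2027 is a Wednesday, so Saturdays fall on 4, 11, 18, 25; the last is September 25.
1 March 2028 is a Wednesday, so the first Monday is March 6 and the fourth is March 27.
September 3, 2027 is outside the daylight-saving period (25 September 2027 – 27 March 2028), so Dorin Sector is on standard time, UTC+08:00.
18:15 Dorin Sector − 8h = 10:15 UTC.
1 September 2027 is a Wednesday, so the first Sunday is September 5.
1 March 2028 is a Wednesday, so the first Sunday is March 5.
At the standard offset (UTC+02:00), 10:15 UTC + 2h = 12:15 Lumor Canton standard time.
The standard-time date in Lumor Canton, September 3, 2027, does not fall between 5 September 2027 and 5 March 2028, so daylight saving is not in effect and Lumor Canton is at UTC+02:00.
10:15 UTC + 2h = 12:15 Lumor Canton.

12:15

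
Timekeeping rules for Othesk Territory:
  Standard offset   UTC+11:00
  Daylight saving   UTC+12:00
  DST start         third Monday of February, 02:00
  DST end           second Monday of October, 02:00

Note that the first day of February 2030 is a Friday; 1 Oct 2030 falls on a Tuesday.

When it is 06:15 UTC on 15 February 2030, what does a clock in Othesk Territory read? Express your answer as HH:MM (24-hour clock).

1 February 2030 is a Friday, so the first Monday is February 4 and the third is February 18.
1 October 2030 is a Tuesday, so the first Monday is October 7 and the second is October 14.
At the standard offset (UTC+11:00), 06:15 UTC + 11h = 17:15 Othesk Territory standard time.
The standard-time date in Othesk Territory, 15 February 2030, is outside the daylight-saving period (18 February – 14 October), so Othesk Territory is on standard time, UTC+11:00.
06:15 UTC + 11h = 17:15 local.

17:15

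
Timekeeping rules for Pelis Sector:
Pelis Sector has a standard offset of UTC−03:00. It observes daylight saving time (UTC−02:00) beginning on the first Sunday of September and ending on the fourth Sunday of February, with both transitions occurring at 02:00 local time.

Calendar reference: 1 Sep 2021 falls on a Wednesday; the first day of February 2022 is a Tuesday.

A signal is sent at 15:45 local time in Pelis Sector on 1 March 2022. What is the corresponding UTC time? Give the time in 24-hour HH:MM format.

1 September 2021 is a Wednesday, so the first Sunday is September 5.
1 February 2022 is a Tuesday, so the first Sunday is February 6 and the fourth is February 27.
1 March 2022 does not fall between 5 September 2021 and 27 February 2022, so daylight saving is not in effect and Pelis Sector is at UTC−03:00.
15:45 local + 3h = 18:45 UTC.

18:45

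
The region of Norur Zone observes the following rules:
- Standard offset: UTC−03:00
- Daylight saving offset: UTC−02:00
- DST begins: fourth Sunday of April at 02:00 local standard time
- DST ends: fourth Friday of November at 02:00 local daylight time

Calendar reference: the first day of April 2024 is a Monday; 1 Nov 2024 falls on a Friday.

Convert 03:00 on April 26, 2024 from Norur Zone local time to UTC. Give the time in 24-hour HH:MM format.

06:00

1 April 2024 is a Monday, so the first Sunday is April 7 and the fourth is April 28.
1 November 2024 is a Friday, so the first Friday is November 1 and the fourth is November 22.
April 26, 2024 is outside the daylight-saving period (28 April – 22 November), so Norur Zone is on standard time, UTC−03:00.
03:00 local + 3h = 06:00 UTC.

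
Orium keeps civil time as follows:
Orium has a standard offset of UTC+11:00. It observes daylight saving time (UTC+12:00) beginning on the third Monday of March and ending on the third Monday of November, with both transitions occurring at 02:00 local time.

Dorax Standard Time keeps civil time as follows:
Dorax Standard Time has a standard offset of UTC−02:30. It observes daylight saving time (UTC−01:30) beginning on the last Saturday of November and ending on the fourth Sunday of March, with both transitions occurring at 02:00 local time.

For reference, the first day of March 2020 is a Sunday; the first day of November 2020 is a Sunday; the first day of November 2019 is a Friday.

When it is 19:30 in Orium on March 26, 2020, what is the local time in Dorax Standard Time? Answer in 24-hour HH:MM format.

1 March 2020 is a Sunday, so the first Monday is March 2 and the third is March 16.
1 November 2020 is a Sunday, so the first Monday is November 2 and the third is November 16.
March 26, 2020 falls between 16 March and 16 November, so daylight saving is in effect and Orium is at UTC+12:00.
19:30 Orium − 12h = 07:30 UTC.
1 November 2019 is a Friday, so Saturdays fall on 2, 9, 16, 23, 30; the last is November 30.
1 March 2020 is a Sunday, so the first Sunday is March 1 and the fourth is March 22.
At the standard offset (UTC−02:30), 07:30 UTC − 2h30m = 05:00 Dorax Standard Time standard time.
The standard-time date in Dorax Standard Time, March 26, 2020, does not fall between 30 November 2019 and 22 March 2020, so daylight saving is not in effect and Dorax Standard Time is at UTC−02:30.
07:30 UTC − 2h30m = 05:00 Dorax Standard Time.

05:00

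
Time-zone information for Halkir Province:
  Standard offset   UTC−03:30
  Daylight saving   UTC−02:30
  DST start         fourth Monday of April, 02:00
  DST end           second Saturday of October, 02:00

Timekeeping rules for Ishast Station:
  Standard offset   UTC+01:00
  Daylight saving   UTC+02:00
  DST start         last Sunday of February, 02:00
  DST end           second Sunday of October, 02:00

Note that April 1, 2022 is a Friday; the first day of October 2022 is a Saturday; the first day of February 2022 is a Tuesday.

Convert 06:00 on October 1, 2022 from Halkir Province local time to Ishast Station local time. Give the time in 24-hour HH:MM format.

1 April 2022 is a Friday, so the first Monday is April 4 and the fourth is April 25.
1 October 2022 is a Saturday, so the first Saturday is October 1 and the second is October 8.
Daylight saving runs 25 April – 8 October; October 1, 2022 is inside that window, so Halkir Province is at UTC−02:30.
06:00 Halkir Province + 2h30m = 08:30 UTC.
1 February 2022 is a Tuesday, so Sundays fall on 6, 13, 20, 27; the last is February 27.
1 October 2022 is a Saturday, so the first Sunday is October 2 and the second is October 9.
At the standard offset (UTC+01:00), 08:30 UTC + 1h = 09:30 Ishast Station standard time.
Daylight saving runs 27 February – 9 October; the standard-time date in Ishast Station, October 1, 2022, is inside that window, so Ishast Station is at UTC+02:00.
08:30 UTC + 2h = 10:30 Ishast Station.

10:30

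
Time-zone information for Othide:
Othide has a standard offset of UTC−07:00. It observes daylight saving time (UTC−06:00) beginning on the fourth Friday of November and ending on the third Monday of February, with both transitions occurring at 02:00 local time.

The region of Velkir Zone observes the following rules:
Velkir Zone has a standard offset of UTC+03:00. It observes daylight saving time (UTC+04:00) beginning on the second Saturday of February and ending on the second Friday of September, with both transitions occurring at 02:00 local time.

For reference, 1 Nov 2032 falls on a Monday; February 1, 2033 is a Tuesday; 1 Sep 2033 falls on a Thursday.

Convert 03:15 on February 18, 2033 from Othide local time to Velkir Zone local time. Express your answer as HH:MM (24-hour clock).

13:15

1 November 2032 is a Monday, so the first Friday is November 5 and the fourth is November 26.
1 February 2033 is a Tuesday, so the first Monday is February 7 and the third is February 21.
Daylight saving runs 26 November 2032 – 21 February 2033; February 18, 2033 is inside that window, so Othide is at UTC−06:00.
03:15 Othide + 6h = 09:15 UTC.
1 February 2033 is a Tuesday, so the first Saturday is February 5 and the second is February 12.
1 September 2033 is a Thursday, so the first Friday is September 2 and the second is September 9.
At the standard offset (UTC+03:00), 09:15 UTC + 3h = 12:15 Velkir Zone standard time.
The standard-time date in Velkir Zone, February 18, 2033, falls between 12 February and 9 September, so daylight saving is in effect and Velkir Zone is at UTC+04:00.
09:15 UTC + 4h = 13:15 Velkir Zone.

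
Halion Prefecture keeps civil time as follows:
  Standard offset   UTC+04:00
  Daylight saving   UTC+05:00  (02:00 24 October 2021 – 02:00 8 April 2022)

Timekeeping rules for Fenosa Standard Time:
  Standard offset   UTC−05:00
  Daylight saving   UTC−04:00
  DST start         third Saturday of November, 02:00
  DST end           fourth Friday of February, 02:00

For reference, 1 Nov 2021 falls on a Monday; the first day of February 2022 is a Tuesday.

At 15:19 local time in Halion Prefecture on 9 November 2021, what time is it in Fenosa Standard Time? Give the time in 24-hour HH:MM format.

Daylight saving runs 24 October 2021 – 8 April 2022; 9 November 2021 is inside that window, so Halion Prefecture is at UTC+05:00.
15:19 Halion Prefecture − 5h = 10:19 UTC.
1 November 2021 is a Monday, so the first Saturday is November 6 and the third is November 20.
1 February 2022 is a Tuesday, so the first Friday is February 4 and the fourth is February 25.
At the standard offset (UTC−05:00), 10:19 UTC − 5h = 05:19 Fenosa Standard Time standard time.
Daylight saving runs 20 November 2021 – 25 February 2022; the standard-time date in Fenosa Standard Time, 9 November 2021, is outside that window, so Fenosa Standard Time is on standard time at UTC−05:00.
10:19 UTC − 5h = 05:19 Fenosa Standard Time.

05:19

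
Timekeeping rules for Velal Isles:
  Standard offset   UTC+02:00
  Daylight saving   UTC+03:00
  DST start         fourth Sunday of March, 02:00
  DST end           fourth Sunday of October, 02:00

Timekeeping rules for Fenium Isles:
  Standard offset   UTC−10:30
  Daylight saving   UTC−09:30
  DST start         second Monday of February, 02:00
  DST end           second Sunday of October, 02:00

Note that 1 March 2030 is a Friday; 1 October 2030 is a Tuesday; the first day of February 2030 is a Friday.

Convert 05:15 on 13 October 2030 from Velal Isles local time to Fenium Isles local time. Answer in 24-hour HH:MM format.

1 March 2030 is a Friday, so the first Sunday is March 3 and the fourth is March 24.
1 October 2030 is a Tuesday, so the first Sunday is October 6 and the fourth is October 27.
Daylight saving runs 24 March – 27 October; 13 October 2030 is inside that window, so Velal Isles is at UTC+03:00.
05:15 Velal Isles − 3h = 02:15 UTC.
1 February 2030 is a Friday, so the first Monday is February 4 and the second is February 11.
1 October 2030 is a Tuesday, so the first Sunday is October 6 and the second is October 13.
At the standard offset (UTC−10:30), 02:15 UTC − 10h30m = 15:45 Fenium Isles standard time (rolling into the previous day, 12 October 2030).
The standard-time date in Fenium Isles, 12 October 2030, falls between 11 February and 13 October, so daylight saving is in effect and Fenium Isles is at UTC−09:30.
02:15 UTC − 9h30m = 16:45 Fenium Isles (rolling into the previous day, 12 October 2030).

16:45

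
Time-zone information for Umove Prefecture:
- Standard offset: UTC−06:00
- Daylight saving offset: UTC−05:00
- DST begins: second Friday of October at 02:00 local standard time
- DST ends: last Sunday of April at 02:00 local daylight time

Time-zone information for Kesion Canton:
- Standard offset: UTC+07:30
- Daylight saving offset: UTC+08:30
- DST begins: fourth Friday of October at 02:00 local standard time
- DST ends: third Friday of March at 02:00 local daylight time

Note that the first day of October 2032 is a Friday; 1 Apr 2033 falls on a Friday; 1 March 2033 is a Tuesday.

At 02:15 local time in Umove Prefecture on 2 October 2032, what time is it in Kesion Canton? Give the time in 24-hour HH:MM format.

1 October 2032 is a Friday, so the first Friday is October 1 and the second is October 8.
1 April 2033 is a Friday, so Sundays fall on 3, 10, 17, 24; the last is April 24.
2 October 2032 does not fall between 8 October 2032 and 24 April 2033, so daylight saving is not in effect and Umove Prefecture is at UTC−06:00.
02:15 Umove Prefecture + 6h = 08:15 UTC.
1 October 2032 is a Friday, so the first Friday is October 1 and the fourth is October 22.
1 March 2033 is a Tuesday, so the first Friday is March 4 and the third is March 18.
At the standard offset (UTC+07:30), 08:15 UTC + 7h30m = 15:45 Kesion Canton standard time.
The standard-time date in Kesion Canton, 2 October 2032, does not fall between 22 October 2032 and 18 March 2033, so daylight saving is not in effect and Kesion Canton is at UTC+07:30.
08:15 UTC + 7h30m = 15:45 Kesion Canton.

15:45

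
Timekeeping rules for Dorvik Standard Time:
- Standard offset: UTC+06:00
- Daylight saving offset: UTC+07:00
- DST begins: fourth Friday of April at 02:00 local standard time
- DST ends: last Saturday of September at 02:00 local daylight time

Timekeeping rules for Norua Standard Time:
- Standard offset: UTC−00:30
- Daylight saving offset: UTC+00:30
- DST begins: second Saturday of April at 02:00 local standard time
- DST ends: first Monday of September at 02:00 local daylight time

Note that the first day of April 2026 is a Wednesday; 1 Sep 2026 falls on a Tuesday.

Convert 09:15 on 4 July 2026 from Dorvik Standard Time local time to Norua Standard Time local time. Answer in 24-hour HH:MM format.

1 April 2026 is a Wednesday, so the first Friday is April 3 and the fourth is April 24.
1 September 2026 is a Tuesday, so Saturdays fall on 5, 12, 19, 26; the last is September 26.
4 July 2026 lies within the daylight-saving period (24 April – 26 September), so Dorvik Standard Time is on daylight time, UTC+07:00.
09:15 Dorvik Standard Time − 7h = 02:15 UTC.
1 April 2026 is a Wednesday, so the first Saturday is April 4 and the second is April 11.
1 September 2026 is a Tuesday, so the first Monday is September 7.
At the standard offset (UTC−00:30), 02:15 UTC − 0h30m = 01:45 Norua Standard Time standard time.
The standard-time date in Norua Standard Time, 4 July 2026, lies within the daylight-saving period (11 April – 7 September), so Norua Standard Time is on daylight time, UTC+00:30.
02:15 UTC + 0h30m = 02:45 Norua Standard Time.

02:45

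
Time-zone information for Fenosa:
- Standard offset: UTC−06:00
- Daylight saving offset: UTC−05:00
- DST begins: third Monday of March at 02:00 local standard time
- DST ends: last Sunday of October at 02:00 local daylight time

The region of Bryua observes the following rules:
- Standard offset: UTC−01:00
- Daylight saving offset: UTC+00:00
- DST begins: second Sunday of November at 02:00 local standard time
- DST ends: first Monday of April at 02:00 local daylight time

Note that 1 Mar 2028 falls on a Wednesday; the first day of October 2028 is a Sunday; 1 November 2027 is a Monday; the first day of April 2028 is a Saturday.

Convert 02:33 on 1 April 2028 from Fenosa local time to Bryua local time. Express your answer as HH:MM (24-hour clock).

1 March 2028 is a Wednesday, so the first Monday is March 6 and the third is March 20.
1 October 2028 is a Sunday, so Sundays fall on 1, 8, 15, 22, 29; the last is October 29.
1 April 2028 lies within the daylight-saving period (20 March – 29 October), so Fenosa is on daylight time, UTC−05:00.
02:33 Fenosa + 5h = 07:33 UTC.
1 November 2027 is a Monday, so the first Sunday is November 7 and the second is November 14.
1 April 2028 is a Saturday, so the first Monday is April 3.
At the standard offset (UTC−01:00), 07:33 UTC − 1h = 06:33 Bryua standard time.
The standard-time date in Bryua, 1 April 2028, falls between 14 November 2027 and 3 April 2028, so daylight saving is in effect and Bryua is at UTC+00:00.
07:33 UTC + 0h = 07:33 Bryua.

07:33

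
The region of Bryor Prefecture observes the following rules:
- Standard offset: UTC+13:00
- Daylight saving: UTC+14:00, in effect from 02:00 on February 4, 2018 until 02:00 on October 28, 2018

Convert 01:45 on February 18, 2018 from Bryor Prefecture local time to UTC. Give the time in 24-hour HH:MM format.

11:45

Daylight saving runs 4 February – 28 October; February 18, 2018 is inside that window, so Bryor Prefecture is at UTC+14:00.
01:45 local − 14h = 11:45 UTC (rolling into the previous day, 17 February 2018).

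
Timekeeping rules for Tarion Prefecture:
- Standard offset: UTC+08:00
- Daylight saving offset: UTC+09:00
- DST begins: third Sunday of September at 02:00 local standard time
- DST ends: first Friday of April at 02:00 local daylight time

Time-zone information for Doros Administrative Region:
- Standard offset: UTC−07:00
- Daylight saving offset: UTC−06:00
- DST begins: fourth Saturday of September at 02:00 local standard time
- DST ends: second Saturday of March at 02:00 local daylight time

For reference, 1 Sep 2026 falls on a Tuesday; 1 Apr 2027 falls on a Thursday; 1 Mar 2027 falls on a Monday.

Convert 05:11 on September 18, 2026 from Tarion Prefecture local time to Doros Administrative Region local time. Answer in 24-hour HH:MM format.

1 September 2026 is a Tuesday, so the first Sunday is September 6 and the third is September 20.
1 April 2027 is a Thursday, so the first Friday is April 2.
September 18, 2026 does not fall between 20 September 2026 and 2 April 2027, so daylight saving is not in effect and Tarion Prefecture is at UTC+08:00.
05:11 Tarion Prefecture − 8h = 21:11 UTC (rolling into the previous day, 17 September 2026).
1 September 2026 is a Tuesday, so the first Saturday is September 5 and the fourth is September 26.
1 March 2027 is a Monday, so the first Saturday is March 6 and the second is March 13.
At the standard offset (UTC−07:00), 21:11 UTC − 7h = 14:11 Doros Administrative Region standard time.
Daylight saving runs 26 September 2026 – 13 March 2027; the standard-time date in Doros Administrative Region, September 17, 2026, is outside that window, so Doros Administrative Region is on standard time at UTC−07:00.
21:11 UTC − 7h = 14:11 Doros Administrative Region.

14:11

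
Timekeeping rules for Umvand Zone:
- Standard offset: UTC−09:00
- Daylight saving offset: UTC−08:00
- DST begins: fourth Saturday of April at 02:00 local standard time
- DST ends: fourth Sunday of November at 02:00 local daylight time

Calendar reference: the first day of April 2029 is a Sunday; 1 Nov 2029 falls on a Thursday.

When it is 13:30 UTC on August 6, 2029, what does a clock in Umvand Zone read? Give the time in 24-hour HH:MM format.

1 April 2029 is a Sunday, so the first Saturday is April 7 and the fourth is April 28.
1 November 2029 is a Thursday, so the first Sunday is November 4 and the fourth is November 25.
At the standard offset (UTC−09:00), 13:30 UTC − 9h = 04:30 Umvand Zone standard time.
Daylight saving runs 28 April – 25 November; the standard-time date in Umvand Zone, August 6, 2029, is inside that window, so Umvand Zone is at UTC−08:00.
13:30 UTC − 8h = 05:30 local.

05:30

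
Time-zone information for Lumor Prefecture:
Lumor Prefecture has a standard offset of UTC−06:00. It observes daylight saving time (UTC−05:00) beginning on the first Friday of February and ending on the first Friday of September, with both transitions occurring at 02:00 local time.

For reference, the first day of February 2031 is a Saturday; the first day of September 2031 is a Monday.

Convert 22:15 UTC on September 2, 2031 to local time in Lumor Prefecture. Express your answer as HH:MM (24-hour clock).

17:15

1 February 2031 is a Saturday, so the first Friday is February 7.
1 September 2031 is a Monday, so the first Friday is September 5.
At the standard offset (UTC−06:00), 22:15 UTC − 6h = 16:15 Lumor Prefecture standard time.
The standard-time date in Lumor Prefecture, September 2, 2031, falls between 7 February and 5 September, so daylight saving is in effect and Lumor Prefecture is at UTC−05:00.
22:15 UTC − 5h = 17:15 local.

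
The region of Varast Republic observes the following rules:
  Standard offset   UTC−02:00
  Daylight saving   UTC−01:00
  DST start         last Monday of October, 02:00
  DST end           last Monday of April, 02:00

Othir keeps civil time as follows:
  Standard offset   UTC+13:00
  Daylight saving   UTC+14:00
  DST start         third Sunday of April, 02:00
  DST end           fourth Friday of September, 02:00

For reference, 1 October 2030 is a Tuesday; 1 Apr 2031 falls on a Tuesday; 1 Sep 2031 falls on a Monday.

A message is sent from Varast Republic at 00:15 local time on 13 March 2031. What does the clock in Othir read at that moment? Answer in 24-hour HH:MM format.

14:15

1 October 2030 is a Tuesday, so Mondays fall on 7, 14, 21, 28; the last is October 28.
1 April 2031 is a Tuesday, so Mondays fall on 7, 14, 21, 28; the last is April 28.
13 March 2031 lies within the daylight-saving period (28 October 2030 – 28 April 2031), so Varast Republic is on daylight time, UTC−01:00.
00:15 Varast Republic + 1h = 01:15 UTC.
1 April 2031 is a Tuesday, so the first Sunday is April 6 and the third is April 20.
1 September 2031 is a Monday, so the first Friday is September 5 and the fourth is September 26.
At the standard offset (UTC+13:00), 01:15 UTC + 13h = 14:15 Othir standard time.
The standard-time date in Othir, 13 March 2031, is outside the daylight-saving period (20 April – 26 September), so Othir is on standard time, UTC+13:00.
01:15 UTC + 13h = 14:15 Othir.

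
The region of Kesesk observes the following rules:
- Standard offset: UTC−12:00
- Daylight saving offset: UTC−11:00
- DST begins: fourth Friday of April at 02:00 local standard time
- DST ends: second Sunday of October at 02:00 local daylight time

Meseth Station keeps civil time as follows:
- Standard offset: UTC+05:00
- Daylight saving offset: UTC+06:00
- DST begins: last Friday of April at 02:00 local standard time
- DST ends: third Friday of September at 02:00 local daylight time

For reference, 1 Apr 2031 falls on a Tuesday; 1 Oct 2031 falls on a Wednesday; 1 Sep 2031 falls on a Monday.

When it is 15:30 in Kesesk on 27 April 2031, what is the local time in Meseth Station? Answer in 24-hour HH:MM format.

08:30

1 April 2031 is a Tuesday, so the first Friday is April 4 and the fourth is April 25.
1 October 2031 is a Wednesday, so the first Sunday is October 5 and the second is October 12.
Daylight saving runs 25 April – 12 October; 27 April 2031 is inside that window, so Kesesk is at UTC−11:00.
15:30 Kesesk + 11h = 02:30 UTC (rolling into the next day, 28 April 2031).
1 April 2031 is a Tuesday, so Fridays fall on 4, 11, 18, 25; the last is April 25.
1 September 2031 is a Monday, so the first Friday is September 5 and the third is September 19.
At the standard offset (UTC+05:00), 02:30 UTC + 5h = 07:30 Meseth Station standard time.
The standard-time date in Meseth Station, 28 April 2031, falls between 25 April and 19 September, so daylight saving is in effect and Meseth Station is at UTC+06:00.
02:30 UTC + 6h = 08:30 Meseth Station.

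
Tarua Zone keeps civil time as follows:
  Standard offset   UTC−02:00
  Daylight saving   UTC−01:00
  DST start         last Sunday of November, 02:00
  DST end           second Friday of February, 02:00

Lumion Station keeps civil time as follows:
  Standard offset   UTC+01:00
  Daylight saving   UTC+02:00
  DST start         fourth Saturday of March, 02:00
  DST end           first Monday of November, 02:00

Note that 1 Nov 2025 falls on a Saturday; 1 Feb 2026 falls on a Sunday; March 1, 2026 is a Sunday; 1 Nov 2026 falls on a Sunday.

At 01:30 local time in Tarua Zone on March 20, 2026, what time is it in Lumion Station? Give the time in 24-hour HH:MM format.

1 November 2025 is a Saturday, so Sundays fall on 2, 9, 16, 23, 30; the last is November 30.
1 February 2026 is a Sunday, so the first Friday is February 6 and the second is February 13.
March 20, 2026 does not fall between 30 November 2025 and 13 February 2026, so daylight saving is not in effect and Tarua Zone is at UTC−02:00.
01:30 Tarua Zone + 2h = 03:30 UTC.
1 March 2026 is a Sunday, so the first Saturday is March 7 and the fourth is March 28.
1 November 2026 is a Sunday, so the first Monday is November 2.
At the standard offset (UTC+01:00), 03:30 UTC + 1h = 04:30 Lumion Station standard time.
The standard-time date in Lumion Station, March 20, 2026, does not fall between 28 March and 2 November, so daylight saving is not in effect and Lumion Station is at UTC+01:00.
03:30 UTC + 1h = 04:30 Lumion Station.

04:30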